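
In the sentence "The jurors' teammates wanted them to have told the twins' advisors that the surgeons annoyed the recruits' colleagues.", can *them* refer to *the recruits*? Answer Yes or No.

*them* is a pronoun; Principle B requires it to be free in its binding domain — the matrix clause.
— the recruits: possessor inside the object DP of the clause headed by 'annoyed'; is c-commanded by the pronoun; coreference would bind this R-expression — blocked (Principle C).

No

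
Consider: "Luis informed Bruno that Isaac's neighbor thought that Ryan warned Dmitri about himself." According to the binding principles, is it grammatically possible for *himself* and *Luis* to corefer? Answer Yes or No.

No

*himself* is a reflexive; Principle A requires it to be bound within its binding domain — the clause headed by 'warned'.
— Luis: subject of the matrix clause; c-commands the reflexive but lies outside its binding domain — cannot bind it (Principle A).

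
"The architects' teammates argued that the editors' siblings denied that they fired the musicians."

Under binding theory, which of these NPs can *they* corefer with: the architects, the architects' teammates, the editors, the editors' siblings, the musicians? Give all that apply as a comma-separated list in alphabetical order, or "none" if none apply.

the architects, the architects' teammates, the editors, the editors' siblings

*they* is a pronoun; Principle B requires it to be free in its binding domain — the clause headed by 'fired'.
— the architects: possessor inside the subject DP of the matrix clause; does not c-command the pronoun — Principle B does not apply; allowed.
— the architects' teammates: subject of the matrix clause; c-commands the pronoun but lies outside its binding domain — allowed.
— the editors: possessor inside the subject DP of the clause headed by 'denied'; does not c-command the pronoun — Principle B does not apply; allowed.
— the editors' siblings: subject of the clause headed by 'denied'; c-commands the pronoun but lies outside its binding domain — allowed.
— the musicians: object of the clause headed by 'fired'; is c-commanded by the pronoun; coreference would bind this R-expression — blocked (Principle C).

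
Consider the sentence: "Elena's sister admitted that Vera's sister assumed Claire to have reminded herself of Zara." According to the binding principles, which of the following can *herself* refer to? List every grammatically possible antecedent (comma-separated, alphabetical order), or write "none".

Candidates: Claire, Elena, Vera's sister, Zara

Claire

*herself* is a reflexive; Principle A requires it to be bound within its binding domain — the clause headed by 'reminded'.
— Claire: subject of the clause headed by 'reminded'; c-commands the reflexive within its binding domain — allowed (Principle A).
— Elena: possessor inside the subject DP of the matrix clause; does not c-command the reflexive — cannot bind it (Principle A).
— Vera's sister: subject of the clause headed by 'assumed'; c-commands the reflexive but lies outside its binding domain — cannot bind it (Principle A).
— Zara: second object of the clause headed by 'reminded'; does not c-command the reflexive — cannot bind it (Principle A).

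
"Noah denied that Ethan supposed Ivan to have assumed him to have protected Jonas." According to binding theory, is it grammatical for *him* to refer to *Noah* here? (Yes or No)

*Noah* is an R-expression; Principle C requires it to be free (not bound by any c-commanding expression).
— him: subject of the clause headed by 'protected'; the pronoun does not c-command the R-expression — coreference allowed.

Yes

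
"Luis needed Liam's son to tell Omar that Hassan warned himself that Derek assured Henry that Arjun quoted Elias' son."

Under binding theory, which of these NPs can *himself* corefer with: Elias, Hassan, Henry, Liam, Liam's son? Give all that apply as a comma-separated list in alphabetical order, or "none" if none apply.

*himself* is a reflexive; Principle A requires it to be bound within its binding domain — the clause headed by 'warned'.
— Elias: possessor inside the object DP of the clause headed by 'quoted'; does not c-command the reflexive — cannot bind it (Principle A).
— Hassan: subject of the clause headed by 'warned'; c-commands the reflexive within its binding domain — allowed (Principle A).
— Henry: object of the clause headed by 'assured'; does not c-command the reflexive — cannot bind it (Principle A).
— Liam: possessor inside the subject DP of the clause headed by 'tell'; does not c-command the reflexive — cannot bind it (Principle A).
— Liam's son: subject of the clause headed by 'tell'; c-commands the reflexive but lies outside its binding domain — cannot bind it (Principle A).

Hassan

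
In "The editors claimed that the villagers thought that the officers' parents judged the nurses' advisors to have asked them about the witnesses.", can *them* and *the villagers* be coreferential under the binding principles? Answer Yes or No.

Yes

*the villagers* is an R-expression; Principle C requires it to be free (not bound by any c-commanding expression).
— them: object of the clause headed by 'asked'; the pronoun does not c-command the R-expression — coreference allowed.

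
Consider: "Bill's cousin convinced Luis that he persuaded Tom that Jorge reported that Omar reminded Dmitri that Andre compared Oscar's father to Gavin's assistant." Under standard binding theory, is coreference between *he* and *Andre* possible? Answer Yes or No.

*Andre* is an R-expression; Principle C requires it to be free (not bound by any c-commanding expression).
— he: subject of the clause headed by 'persuaded'; the pronoun c-commands the R-expression — coreference blocked (Principle C).

No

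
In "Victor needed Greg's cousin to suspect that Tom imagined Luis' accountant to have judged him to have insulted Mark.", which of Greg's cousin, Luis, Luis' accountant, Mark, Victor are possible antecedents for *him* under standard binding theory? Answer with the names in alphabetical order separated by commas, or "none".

*him* is a pronoun; Principle B requires it to be free in its binding domain — the clause headed by 'judged'.
— Greg's cousin: subject of the clause headed by 'suspect'; c-commands the pronoun but lies outside its binding domain — allowed.
— Luis: possessor inside the subject DP of the clause headed by 'judged'; does not c-command the pronoun — Principle B does not apply; allowed.
— Luis' accountant: subject of the clause headed by 'judged'; c-commands the pronoun within its binding domain — blocked (Principle B).
— Mark: object of the clause headed by 'insulted'; is c-commanded by the pronoun; coreference would bind this R-expression — blocked (Principle C).
— Victor: subject of the matrix clause; c-commands the pronoun but lies outside its binding domain — allowed.

Greg's cousin, Luis, Victor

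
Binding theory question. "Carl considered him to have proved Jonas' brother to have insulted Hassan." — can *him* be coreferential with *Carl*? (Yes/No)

No

*him* is a pronoun; Principle B requires it to be free in its binding domain — the matrix clause.
— Carl: subject of the matrix clause; c-commands the pronoun within its binding domain — blocked (Principle B).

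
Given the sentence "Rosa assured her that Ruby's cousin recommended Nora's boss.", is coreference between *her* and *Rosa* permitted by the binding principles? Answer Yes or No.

No

*her* is a pronoun; Principle B requires it to be free in its binding domain — the matrix clause.
— Rosa: subject of the matrix clause; c-commands the pronoun within its binding domain — blocked (Principle B).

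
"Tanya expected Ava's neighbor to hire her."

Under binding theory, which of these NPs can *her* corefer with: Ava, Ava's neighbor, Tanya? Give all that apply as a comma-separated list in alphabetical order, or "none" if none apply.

Ava, Tanya

*her* is a pronoun; Principle B requires it to be free in its binding domain — the clause headed by 'hire'.
— Ava: possessor inside the subject DP of the clause headed by 'hire'; does not c-command the pronoun — Principle B does not apply; allowed.
— Ava's neighbor: subject of the clause headed by 'hire'; c-commands the pronoun within its binding domain — blocked (Principle B).
— Tanya: subject of the matrix clause; c-commands the pronoun but lies outside its binding domain — allowed.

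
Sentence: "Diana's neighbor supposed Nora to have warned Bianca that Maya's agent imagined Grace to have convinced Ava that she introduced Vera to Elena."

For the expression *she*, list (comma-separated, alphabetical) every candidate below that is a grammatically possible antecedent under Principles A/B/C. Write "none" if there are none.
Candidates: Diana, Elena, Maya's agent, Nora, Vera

Diana, Maya's agent, Nora

*she* is a pronoun; Principle B requires it to be free in its binding domain — the clause headed by 'introduced'.
— Diana: possessor inside the subject DP of the matrix clause; does not c-command the pronoun — Principle B does not apply; allowed.
— Elena: second object of the clause headed by 'introduced'; is c-commanded by the pronoun; coreference would bind this R-expression — blocked (Principle C).
— Maya's agent: subject of the clause headed by 'imagined'; c-commands the pronoun but lies outside its binding domain — allowed.
— Nora: subject of the clause headed by 'warned'; c-commands the pronoun but lies outside its binding domain — allowed.
— Vera: object of the clause headed by 'introduced'; is c-commanded by the pronoun; coreference would bind this R-expression — blocked (Principle C).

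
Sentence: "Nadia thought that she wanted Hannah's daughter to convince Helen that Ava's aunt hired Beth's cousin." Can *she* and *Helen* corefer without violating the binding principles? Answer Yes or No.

No

*Helen* is an R-expression; Principle C requires it to be free (not bound by any c-commanding expression).
— she: subject of the clause headed by 'wanted'; the pronoun c-commands the R-expression — coreference blocked (Principle C).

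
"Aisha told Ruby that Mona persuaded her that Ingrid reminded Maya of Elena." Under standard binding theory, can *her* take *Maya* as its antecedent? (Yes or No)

*her* is a pronoun; Principle B requires it to be free in its binding domain — the clause headed by 'persuaded'.
— Maya: object of the clause headed by 'reminded'; is c-commanded by the pronoun; coreference would bind this R-expression — blocked (Principle C).

No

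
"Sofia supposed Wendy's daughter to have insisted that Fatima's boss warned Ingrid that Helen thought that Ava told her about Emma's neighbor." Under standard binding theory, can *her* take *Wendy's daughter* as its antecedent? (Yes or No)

*her* is a pronoun; Principle B requires it to be free in its binding domain — the clause headed by 'told'.
— Wendy's daughter: subject of the clause headed by 'insisted'; c-commands the pronoun but lies outside its binding domain — allowed.

Yes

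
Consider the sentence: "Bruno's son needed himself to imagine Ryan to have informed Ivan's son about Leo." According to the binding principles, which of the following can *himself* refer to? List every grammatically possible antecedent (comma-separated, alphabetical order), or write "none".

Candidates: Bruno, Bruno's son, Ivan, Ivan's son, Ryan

*himself* is a reflexive; Principle A requires it to be bound within its binding domain — the matrix clause.
— Bruno: possessor inside the subject DP of the matrix clause; does not c-command the reflexive — cannot bind it (Principle A).
— Bruno's son: subject of the matrix clause; c-commands the reflexive within its binding domain — allowed (Principle A).
— Ivan: possessor inside the object DP of the clause headed by 'informed'; does not c-command the reflexive — cannot bind it (Principle A).
— Ivan's son: object of the clause headed by 'informed'; does not c-command the reflexive — cannot bind it (Principle A).
— Ryan: subject of the clause headed by 'informed'; does not c-command the reflexive — cannot bind it (Principle A).

Bruno's son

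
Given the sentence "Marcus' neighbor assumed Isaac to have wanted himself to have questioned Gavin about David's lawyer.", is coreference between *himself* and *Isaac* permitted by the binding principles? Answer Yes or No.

Yes

*himself* is a reflexive; Principle A requires it to be bound within its binding domain — the clause headed by 'wanted'.
— Isaac: subject of the clause headed by 'wanted'; c-commands the reflexive within its binding domain — allowed (Principle A).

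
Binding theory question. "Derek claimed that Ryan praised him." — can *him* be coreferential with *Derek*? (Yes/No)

*him* is a pronoun; Principle B requires it to be free in its binding domain — the clause headed by 'praised'.
— Derek: subject of the matrix clause; c-commands the pronoun but lies outside its binding domain — allowed.

Yes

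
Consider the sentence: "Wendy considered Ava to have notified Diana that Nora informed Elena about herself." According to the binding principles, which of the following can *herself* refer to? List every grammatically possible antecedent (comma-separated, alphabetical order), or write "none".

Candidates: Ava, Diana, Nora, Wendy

*herself* is a reflexive; Principle A requires it to be bound within its binding domain — the clause headed by 'informed'.
— Ava: subject of the clause headed by 'notified'; c-commands the reflexive but lies outside its binding domain — cannot bind it (Principle A).
— Diana: object of the clause headed by 'notified'; c-commands the reflexive but lies outside its binding domain — cannot bind it (Principle A).
— Nora: subject of the clause headed by 'informed'; c-commands the reflexive within its binding domain — allowed (Principle A).
— Wendy: subject of the matrix clause; c-commands the reflexive but lies outside its binding domain — cannot bind it (Principle A).

Nora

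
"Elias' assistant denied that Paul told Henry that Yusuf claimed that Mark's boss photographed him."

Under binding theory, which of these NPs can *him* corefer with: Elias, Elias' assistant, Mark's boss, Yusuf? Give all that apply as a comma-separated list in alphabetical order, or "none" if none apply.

*him* is a pronoun; Principle B requires it to be free in its binding domain — the clause headed by 'photographed'.
— Elias: possessor inside the subject DP of the matrix clause; does not c-command the pronoun — Principle B does not apply; allowed.
— Elias' assistant: subject of the matrix clause; c-commands the pronoun but lies outside its binding domain — allowed.
— Mark's boss: subject of the clause headed by 'photographed'; c-commands the pronoun within its binding domain — blocked (Principle B).
— Yusuf: subject of the clause headed by 'claimed'; c-commands the pronoun but lies outside its binding domain — allowed.

Elias, Elias' assistant, Yusuf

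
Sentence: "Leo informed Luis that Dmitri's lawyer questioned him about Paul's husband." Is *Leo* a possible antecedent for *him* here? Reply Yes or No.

*him* is a pronoun; Principle B requires it to be free in its binding domain — the clause headed by 'questioned'.
— Leo: subject of the matrix clause; c-commands the pronoun but lies outside its binding domain — allowed.

Yes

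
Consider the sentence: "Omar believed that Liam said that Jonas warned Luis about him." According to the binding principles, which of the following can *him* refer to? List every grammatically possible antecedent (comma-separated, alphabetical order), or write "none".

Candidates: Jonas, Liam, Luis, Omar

*him* is a pronoun; Principle B requires it to be free in its binding domain — the clause headed by 'warned'.
— Jonas: subject of the clause headed by 'warned'; c-commands the pronoun within its binding domain — blocked (Principle B).
— Liam: subject of the clause headed by 'said'; c-commands the pronoun but lies outside its binding domain — allowed.
— Luis: object of the clause headed by 'warned'; c-commands the pronoun within its binding domain — blocked (Principle B).
— Omar: subject of the matrix clause; c-commands the pronoun but lies outside its binding domain — allowed.

Liam, Omar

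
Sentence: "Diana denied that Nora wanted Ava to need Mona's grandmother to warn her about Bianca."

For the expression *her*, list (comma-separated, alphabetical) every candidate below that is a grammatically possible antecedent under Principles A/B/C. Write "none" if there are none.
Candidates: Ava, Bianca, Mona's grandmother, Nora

*her* is a pronoun; Principle B requires it to be free in its binding domain — the clause headed by 'warn'.
— Ava: subject of the clause headed by 'need'; c-commands the pronoun but lies outside its binding domain — allowed.
— Bianca: second object of the clause headed by 'warn'; is c-commanded by the pronoun; coreference would bind this R-expression — blocked (Principle C).
— Mona's grandmother: subject of the clause headed by 'warn'; c-commands the pronoun within its binding domain — blocked (Principle B).
— Nora: subject of the clause headed by 'wanted'; c-commands the pronoun but lies outside its binding domain — allowed.

Ava, Nora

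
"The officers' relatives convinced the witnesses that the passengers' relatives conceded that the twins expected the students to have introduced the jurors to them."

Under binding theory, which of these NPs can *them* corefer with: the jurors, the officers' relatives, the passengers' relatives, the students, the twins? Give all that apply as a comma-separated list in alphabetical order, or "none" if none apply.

*them* is a pronoun; Principle B requires it to be free in its binding domain — the clause headed by 'introduced'.
— the jurors: object of the clause headed by 'introduced'; c-commands the pronoun within its binding domain — blocked (Principle B).
— the officers' relatives: subject of the matrix clause; c-commands the pronoun but lies outside its binding domain — allowed.
— the passengers' relatives: subject of the clause headed by 'conceded'; c-commands the pronoun but lies outside its binding domain — allowed.
— the students: subject of the clause headed by 'introduced'; c-commands the pronoun within its binding domain — blocked (Principle B).
— the twins: subject of the clause headed by 'expected'; c-commands the pronoun but lies outside its binding domain — allowed.

the officers' relatives, the passengers' relatives, the twins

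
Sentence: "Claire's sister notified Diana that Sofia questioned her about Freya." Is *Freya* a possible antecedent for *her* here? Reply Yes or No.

*her* is a pronoun; Principle B requires it to be free in its binding domain — the clause headed by 'questioned'.
— Freya: second object of the clause headed by 'questioned'; is c-commanded by the pronoun; coreference would bind this R-expression — blocked (Principle C).

No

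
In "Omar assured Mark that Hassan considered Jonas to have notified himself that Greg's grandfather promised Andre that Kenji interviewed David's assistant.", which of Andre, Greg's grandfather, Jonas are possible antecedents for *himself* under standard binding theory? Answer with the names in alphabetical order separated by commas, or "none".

Jonas

*himself* is a reflexive; Principle A requires it to be bound within its binding domain — the clause headed by 'notified'.
— Andre: object of the clause headed by 'promised'; does not c-command the reflexive — cannot bind it (Principle A).
— Greg's grandfather: subject of the clause headed by 'promised'; does not c-command the reflexive — cannot bind it (Principle A).
— Jonas: subject of the clause headed by 'notified'; c-commands the reflexive within its binding domain — allowed (Principle A).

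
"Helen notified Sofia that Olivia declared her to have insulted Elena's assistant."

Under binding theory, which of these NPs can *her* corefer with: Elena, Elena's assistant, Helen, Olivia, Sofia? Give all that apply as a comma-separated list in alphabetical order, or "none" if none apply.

*her* is a pronoun; Principle B requires it to be free in its binding domain — the clause headed by 'declared'.
— Elena: possessor inside the object DP of the clause headed by 'insulted'; is c-commanded by the pronoun; coreference would bind this R-expression — blocked (Principle C).
— Elena's assistant: object of the clause headed by 'insulted'; is c-commanded by the pronoun; coreference would bind this R-expression — blocked (Principle C).
— Helen: subject of the matrix clause; c-commands the pronoun but lies outside its binding domain — allowed.
— Olivia: subject of the clause headed by 'declared'; c-commands the pronoun within its binding domain — blocked (Principle B).
— Sofia: object of the matrix clause; c-commands the pronoun but lies outside its binding domain — allowed.

Helen, Sofia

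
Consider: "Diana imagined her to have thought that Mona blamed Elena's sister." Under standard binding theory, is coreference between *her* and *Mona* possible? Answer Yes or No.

*Mona* is an R-expression; Principle C requires it to be free (not bound by any c-commanding expression).
— her: subject of the clause headed by 'thought'; the pronoun c-commands the R-expression — coreference blocked (Principle C).

No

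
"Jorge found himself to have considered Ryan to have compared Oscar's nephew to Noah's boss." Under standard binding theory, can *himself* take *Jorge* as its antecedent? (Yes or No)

Yes

*himself* is a reflexive; Principle A requires it to be bound within its binding domain — the matrix clause.
— Jorge: subject of the matrix clause; c-commands the reflexive within its binding domain — allowed (Principle A).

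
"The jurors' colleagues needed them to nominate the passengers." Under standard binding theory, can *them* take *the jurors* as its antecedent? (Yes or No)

*them* is a pronoun; Principle B requires it to be free in its binding domain — the matrix clause.
— the jurors: possessor inside the subject DP of the matrix clause; does not c-command the pronoun — Principle B does not apply; allowed.

Yes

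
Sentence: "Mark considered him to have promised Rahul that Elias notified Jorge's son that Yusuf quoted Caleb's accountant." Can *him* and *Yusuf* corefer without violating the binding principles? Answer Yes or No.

*Yusuf* is an R-expression; Principle C requires it to be free (not bound by any c-commanding expression).
— him: subject of the clause headed by 'promised'; the pronoun c-commands the R-expression — coreference blocked (Principle C).

No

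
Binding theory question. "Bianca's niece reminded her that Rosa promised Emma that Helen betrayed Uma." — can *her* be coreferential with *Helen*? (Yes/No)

*her* is a pronoun; Principle B requires it to be free in its binding domain — the matrix clause.
— Helen: subject of the clause headed by 'betrayed'; is c-commanded by the pronoun; coreference would bind this R-expression — blocked (Principle C).

No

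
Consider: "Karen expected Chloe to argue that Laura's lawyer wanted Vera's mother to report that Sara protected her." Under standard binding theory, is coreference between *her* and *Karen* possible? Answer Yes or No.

Yes

*Karen* is an R-expression; Principle C requires it to be free (not bound by any c-commanding expression).
— her: object of the clause headed by 'protected'; the pronoun does not c-command the R-expression — coreference allowed.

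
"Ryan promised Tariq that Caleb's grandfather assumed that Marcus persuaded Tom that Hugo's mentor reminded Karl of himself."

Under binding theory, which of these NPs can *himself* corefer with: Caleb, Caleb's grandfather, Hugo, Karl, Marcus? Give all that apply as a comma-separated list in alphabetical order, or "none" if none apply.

Karl

*himself* is a reflexive; Principle A requires it to be bound within its binding domain — the clause headed by 'reminded'.
— Caleb: possessor inside the subject DP of the clause headed by 'assumed'; does not c-command the reflexive — cannot bind it (Principle A).
— Caleb's grandfather: subject of the clause headed by 'assumed'; c-commands the reflexive but lies outside its binding domain — cannot bind it (Principle A).
— Hugo: possessor inside the subject DP of the clause headed by 'reminded'; does not c-command the reflexive — cannot bind it (Principle A).
— Karl: object of the clause headed by 'reminded'; c-commands the reflexive within its binding domain — allowed (Principle A).
— Marcus: subject of the clause headed by 'persuaded'; c-commands the reflexive but lies outside its binding domain — cannot bind it (Principle A).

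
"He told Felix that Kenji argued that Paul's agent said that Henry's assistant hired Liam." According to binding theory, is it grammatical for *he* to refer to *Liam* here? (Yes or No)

No

*Liam* is an R-expression; Principle C requires it to be free (not bound by any c-commanding expression).
— he: subject of the matrix clause; the pronoun c-commands the R-expression — coreference blocked (Principle C).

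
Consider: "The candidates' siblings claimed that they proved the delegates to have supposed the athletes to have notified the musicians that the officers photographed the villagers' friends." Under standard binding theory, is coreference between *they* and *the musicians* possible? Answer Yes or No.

No

*the musicians* is an R-expression; Principle C requires it to be free (not bound by any c-commanding expression).
— they: subject of the clause headed by 'proved'; the pronoun c-commands the R-expression — coreference blocked (Principle C).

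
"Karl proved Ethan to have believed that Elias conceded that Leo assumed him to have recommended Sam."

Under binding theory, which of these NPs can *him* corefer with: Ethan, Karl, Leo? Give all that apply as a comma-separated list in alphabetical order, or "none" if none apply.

Ethan, Karl

*him* is a pronoun; Principle B requires it to be free in its binding domain — the clause headed by 'assumed'.
— Ethan: subject of the clause headed by 'believed'; c-commands the pronoun but lies outside its binding domain — allowed.
— Karl: subject of the matrix clause; c-commands the pronoun but lies outside its binding domain — allowed.
— Leo: subject of the clause headed by 'assumed'; c-commands the pronoun within its binding domain — blocked (Principle B).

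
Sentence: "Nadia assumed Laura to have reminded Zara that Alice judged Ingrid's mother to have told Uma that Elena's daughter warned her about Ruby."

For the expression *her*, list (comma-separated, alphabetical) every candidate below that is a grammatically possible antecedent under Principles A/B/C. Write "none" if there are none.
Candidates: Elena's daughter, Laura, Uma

Laura, Uma

*her* is a pronoun; Principle B requires it to be free in its binding domain — the clause headed by 'warned'.
— Elena's daughter: subject of the clause headed by 'warned'; c-commands the pronoun within its binding domain — blocked (Principle B).
— Laura: subject of the clause headed by 'reminded'; c-commands the pronoun but lies outside its binding domain — allowed.
— Uma: object of the clause headed by 'told'; c-commands the pronoun but lies outside its binding domain — allowed.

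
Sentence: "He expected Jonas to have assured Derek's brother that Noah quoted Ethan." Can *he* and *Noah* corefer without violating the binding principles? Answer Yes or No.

*Noah* is an R-expression; Principle C requires it to be free (not bound by any c-commanding expression).
— he: subject of the matrix clause; the pronoun c-commands the R-expression — coreference blocked (Principle C).

No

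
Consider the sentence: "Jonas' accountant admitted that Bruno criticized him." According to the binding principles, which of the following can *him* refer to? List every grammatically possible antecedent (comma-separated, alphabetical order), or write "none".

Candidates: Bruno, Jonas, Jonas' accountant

Jonas, Jonas' accountant

*him* is a pronoun; Principle B requires it to be free in its binding domain — the clause headed by 'criticized'.
— Bruno: subject of the clause headed by 'criticized'; c-commands the pronoun within its binding domain — blocked (Principle B).
— Jonas: possessor inside the subject DP of the matrix clause; does not c-command the pronoun — Principle B does not apply; allowed.
— Jonas' accountant: subject of the matrix clause; c-commands the pronoun but lies outside its binding domain — allowed.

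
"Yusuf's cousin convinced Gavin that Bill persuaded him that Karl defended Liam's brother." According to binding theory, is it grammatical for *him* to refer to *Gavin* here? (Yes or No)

Yes

*Gavin* is an R-expression; Principle C requires it to be free (not bound by any c-commanding expression).
— him: object of the clause headed by 'persuaded'; the pronoun does not c-command the R-expression — coreference allowed.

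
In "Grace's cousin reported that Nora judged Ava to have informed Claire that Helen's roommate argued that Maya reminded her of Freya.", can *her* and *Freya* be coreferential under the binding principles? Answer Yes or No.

No

*Freya* is an R-expression; Principle C requires it to be free (not bound by any c-commanding expression).
— her: object of the clause headed by 'reminded'; the pronoun c-commands the R-expression — coreference blocked (Principle C).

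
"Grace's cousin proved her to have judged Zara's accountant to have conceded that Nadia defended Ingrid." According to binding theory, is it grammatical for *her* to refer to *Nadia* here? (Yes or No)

No

*Nadia* is an R-expression; Principle C requires it to be free (not bound by any c-commanding expression).
— her: subject of the clause headed by 'judged'; the pronoun c-commands the R-expression — coreference blocked (Principle C).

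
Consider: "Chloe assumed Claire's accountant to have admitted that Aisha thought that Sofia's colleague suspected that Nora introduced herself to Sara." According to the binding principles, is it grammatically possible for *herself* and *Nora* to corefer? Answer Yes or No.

*herself* is a reflexive; Principle A requires it to be bound within its binding domain — the clause headed by 'introduced'.
— Nora: subject of the clause headed by 'introduced'; c-commands the reflexive within its binding domain — allowed (Principle A).

Yes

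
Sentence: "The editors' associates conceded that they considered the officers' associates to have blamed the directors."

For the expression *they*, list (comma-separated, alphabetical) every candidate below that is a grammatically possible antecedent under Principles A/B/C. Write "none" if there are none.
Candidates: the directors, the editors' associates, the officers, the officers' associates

the editors' associates

*they* is a pronoun; Principle B requires it to be free in its binding domain — the clause headed by 'considered'.
— the directors: object of the clause headed by 'blamed'; is c-commanded by the pronoun; coreference would bind this R-expression — blocked (Principle C).
— the editors' associates: subject of the matrix clause; c-commands the pronoun but lies outside its binding domain — allowed.
— the officers: possessor inside the subject DP of the clause headed by 'blamed'; is c-commanded by the pronoun; coreference would bind this R-expression — blocked (Principle C).
— the officers' associates: subject of the clause headed by 'blamed'; is c-commanded by the pronoun; coreference would bind this R-expression — blocked (Principle C).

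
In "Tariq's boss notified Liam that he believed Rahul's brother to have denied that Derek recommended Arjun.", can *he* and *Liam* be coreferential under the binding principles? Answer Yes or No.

Yes

*Liam* is an R-expression; Principle C requires it to be free (not bound by any c-commanding expression).
— he: subject of the clause headed by 'believed'; the pronoun does not c-command the R-expression — coreference allowed.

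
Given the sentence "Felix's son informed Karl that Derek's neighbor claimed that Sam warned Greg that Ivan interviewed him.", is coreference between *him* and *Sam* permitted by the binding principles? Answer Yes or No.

*him* is a pronoun; Principle B requires it to be free in its binding domain — the clause headed by 'interviewed'.
— Sam: subject of the clause headed by 'warned'; c-commands the pronoun but lies outside its binding domain — allowed.

Yes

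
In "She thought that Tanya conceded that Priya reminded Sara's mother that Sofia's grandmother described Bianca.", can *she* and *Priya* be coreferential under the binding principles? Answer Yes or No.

No

*Priya* is an R-expression; Principle C requires it to be free (not bound by any c-commanding expression).
— she: subject of the matrix clause; the pronoun c-commands the R-expression — coreference blocked (Principle C).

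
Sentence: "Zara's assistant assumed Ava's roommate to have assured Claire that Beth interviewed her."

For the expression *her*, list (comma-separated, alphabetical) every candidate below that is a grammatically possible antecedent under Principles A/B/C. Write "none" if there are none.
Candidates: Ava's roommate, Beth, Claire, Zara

Ava's roommate, Claire, Zara

*her* is a pronoun; Principle B requires it to be free in its binding domain — the clause headed by 'interviewed'.
— Ava's roommate: subject of the clause headed by 'assured'; c-commands the pronoun but lies outside its binding domain — allowed.
— Beth: subject of the clause headed by 'interviewed'; c-commands the pronoun within its binding domain — blocked (Principle B).
— Claire: object of the clause headed by 'assured'; c-commands the pronoun but lies outside its binding domain — allowed.
— Zara: possessor inside the subject DP of the matrix clause; does not c-command the pronoun — Principle B does not apply; allowed.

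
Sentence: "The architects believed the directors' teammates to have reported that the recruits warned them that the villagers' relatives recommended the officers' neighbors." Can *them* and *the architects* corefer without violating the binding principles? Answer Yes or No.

Yes

*the architects* is an R-expression; Principle C requires it to be free (not bound by any c-commanding expression).
— them: object of the clause headed by 'warned'; the pronoun does not c-command the R-expression — coreference allowed.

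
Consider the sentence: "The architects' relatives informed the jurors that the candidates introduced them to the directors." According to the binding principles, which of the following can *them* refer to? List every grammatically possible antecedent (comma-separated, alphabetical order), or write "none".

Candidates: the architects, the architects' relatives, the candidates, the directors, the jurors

the architects, the architects' relatives, the jurors

*them* is a pronoun; Principle B requires it to be free in its binding domain — the clause headed by 'introduced'.
— the architects: possessor inside the subject DP of the matrix clause; does not c-command the pronoun — Principle B does not apply; allowed.
— the architects' relatives: subject of the matrix clause; c-commands the pronoun but lies outside its binding domain — allowed.
— the candidates: subject of the clause headed by 'introduced'; c-commands the pronoun within its binding domain — blocked (Principle B).
— the directors: second object of the clause headed by 'introduced'; is c-commanded by the pronoun; coreference would bind this R-expression — blocked (Principle C).
— the jurors: object of the matrix clause; c-commands the pronoun but lies outside its binding domain — allowed.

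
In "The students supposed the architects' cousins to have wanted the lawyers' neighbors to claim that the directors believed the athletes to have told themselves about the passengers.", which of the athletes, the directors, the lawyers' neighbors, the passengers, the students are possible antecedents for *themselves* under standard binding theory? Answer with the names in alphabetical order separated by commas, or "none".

*themselves* is a reflexive; Principle A requires it to be bound within its binding domain — the clause headed by 'told'.
— the athletes: subject of the clause headed by 'told'; c-commands the reflexive within its binding domain — allowed (Principle A).
— the directors: subject of the clause headed by 'believed'; c-commands the reflexive but lies outside its binding domain — cannot bind it (Principle A).
— the lawyers' neighbors: subject of the clause headed by 'claim'; c-commands the reflexive but lies outside its binding domain — cannot bind it (Principle A).
— the passengers: second object of the clause headed by 'told'; does not c-command the reflexive — cannot bind it (Principle A).
— the students: subject of the matrix clause; c-commands the reflexive but lies outside its binding domain — cannot bind it (Principle A).

the athletes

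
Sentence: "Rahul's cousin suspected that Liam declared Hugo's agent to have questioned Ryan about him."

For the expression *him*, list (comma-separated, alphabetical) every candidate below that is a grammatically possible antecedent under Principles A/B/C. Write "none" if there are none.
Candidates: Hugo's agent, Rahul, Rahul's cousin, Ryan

Rahul, Rahul's cousin

*him* is a pronoun; Principle B requires it to be free in its binding domain — the clause headed by 'questioned'.
— Hugo's agent: subject of the clause headed by 'questioned'; c-commands the pronoun within its binding domain — blocked (Principle B).
— Rahul: possessor inside the subject DP of the matrix clause; does not c-command the pronoun — Principle B does not apply; allowed.
— Rahul's cousin: subject of the matrix clause; c-commands the pronoun but lies outside its binding domain — allowed.
— Ryan: object of the clause headed by 'questioned'; c-commands the pronoun within its binding domain — blocked (Principle B).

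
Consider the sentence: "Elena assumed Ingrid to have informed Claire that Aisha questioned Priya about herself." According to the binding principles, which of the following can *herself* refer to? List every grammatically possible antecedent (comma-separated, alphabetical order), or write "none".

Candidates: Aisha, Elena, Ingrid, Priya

*herself* is a reflexive; Principle A requires it to be bound within its binding domain — the clause headed by 'questioned'.
— Aisha: subject of the clause headed by 'questioned'; c-commands the reflexive within its binding domain — allowed (Principle A).
— Elena: subject of the matrix clause; c-commands the reflexive but lies outside its binding domain — cannot bind it (Principle A).
— Ingrid: subject of the clause headed by 'informed'; c-commands the reflexive but lies outside its binding domain — cannot bind it (Principle A).
— Priya: object of the clause headed by 'questioned'; c-commands the reflexive within its binding domain — allowed (Principle A).

Aisha, Priya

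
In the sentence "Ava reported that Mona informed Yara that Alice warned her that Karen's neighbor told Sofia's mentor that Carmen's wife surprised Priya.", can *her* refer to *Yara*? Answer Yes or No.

*her* is a pronoun; Principle B requires it to be free in its binding domain — the clause headed by 'warned'.
— Yara: object of the clause headed by 'informed'; c-commands the pronoun but lies outside its binding domain — allowed.

Yes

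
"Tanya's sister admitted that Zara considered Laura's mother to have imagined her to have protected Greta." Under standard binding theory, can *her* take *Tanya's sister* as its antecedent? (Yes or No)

*her* is a pronoun; Principle B requires it to be free in its binding domain — the clause headed by 'imagined'.
— Tanya's sister: subject of the matrix clause; c-commands the pronoun but lies outside its binding domain — allowed.

Yes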